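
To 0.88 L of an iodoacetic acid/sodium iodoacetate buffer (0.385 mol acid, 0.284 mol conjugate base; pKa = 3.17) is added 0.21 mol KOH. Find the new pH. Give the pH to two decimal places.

pH = 3.62

After neutralization: n(ICH2COOH) = 0.175 mol, n(ICH2COO-) = 0.494 mol.
pH = pKa + log([A⁻]/[HA]) = 3.17 + log(0.494/0.175) = 3.17 +0.451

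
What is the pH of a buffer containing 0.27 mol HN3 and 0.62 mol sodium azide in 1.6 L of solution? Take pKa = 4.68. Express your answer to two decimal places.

pH = pKa + log([A⁻]/[HA]) = 4.68 + log(0.62/0.27)
pH = 4.68 + (+0.361) = 5.04

pH = 5.04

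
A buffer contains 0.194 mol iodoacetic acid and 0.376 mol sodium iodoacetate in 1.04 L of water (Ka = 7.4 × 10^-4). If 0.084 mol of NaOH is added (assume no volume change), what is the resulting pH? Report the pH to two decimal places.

After neutralization: n(ICH2COOH) = 0.11 mol, n(ICH2COO-) = 0.46 mol.
pKa = −log(7.4 × 10^-4) = 3.131
Henderson–Hasselbalch with mole ratio 0.46/0.11: pH = 3.131 + (+0.621)

pH = 3.75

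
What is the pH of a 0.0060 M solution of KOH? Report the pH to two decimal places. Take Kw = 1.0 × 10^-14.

KOH is a strong base; [OH-] = 0.006 M.
pOH = -log(0.006) = 2.22
pH = 14.00 - 2.22 = 11.78

pH = 11.78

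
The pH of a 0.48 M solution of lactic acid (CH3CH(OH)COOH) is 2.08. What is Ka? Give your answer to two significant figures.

[H+] = 10^(-2.08) = 8.32 × 10^-3 M
At equilibrium [HA] = 0.48 − 8.32 × 10^-3 = 4.72 × 10^-1 M
Ka = [H+][A-]/[HA] = (8.32 × 10^-3)² / 4.72 × 10^-1 = 1.5 × 10^-4

Ka = 1.5 × 10^-4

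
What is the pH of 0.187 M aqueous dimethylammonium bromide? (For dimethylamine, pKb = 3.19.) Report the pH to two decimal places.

(CH3)2NH2+ is the conjugate acid of the weak base (CH3)2NH.
Kb = 10^(−3.19) = 6.46 × 10^-4
Ka = Kw/Kb = 1.0×10^-14 / 6.46 × 10^-4 = 1.55 × 10^-11
Let x = [H+] at equilibrium. Ka = x²/(0.187 − x).
Assume x ≪ 0.187: x ≈ √(1.55 × 10^-11 × 0.187) = 1.70 × 10^-6 M
Check: 0.00091% ionized — well under 5%, approximation valid.
pH = −log(1.70 × 10^-6) = 5.77

pH = 5.77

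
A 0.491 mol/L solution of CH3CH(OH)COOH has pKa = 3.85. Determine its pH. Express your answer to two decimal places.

pH = 2.08

CH3CH(OH)COOH ⇌ CH3CH(OH)COO- + H+
Ka = 10^(−3.85) = 1.41 × 10^-4
From the ICE table, Ka = [H+]²/(0.491 − [H+]) = 1.41 × 10^-4.
Neglecting [H+] in the denominator: [H+] = √(1.41 × 10^-4 × 0.491) = 8.32 × 10^-3 M
([H+]/C₀ = 1.7% < 5%, so the approximation holds.)
pH = −log(8.32 × 10^-3) = 2.08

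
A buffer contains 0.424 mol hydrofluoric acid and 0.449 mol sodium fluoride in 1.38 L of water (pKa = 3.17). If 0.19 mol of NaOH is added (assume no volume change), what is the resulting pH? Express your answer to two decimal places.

pH = 3.61

OH- converts HF to F-: HF → 0.234 mol, F- → 0.639 mol.
pH = pKa + log(n_F-/n_HF) = 3.17 + log(0.639/0.234) = 3.17 + (+0.436)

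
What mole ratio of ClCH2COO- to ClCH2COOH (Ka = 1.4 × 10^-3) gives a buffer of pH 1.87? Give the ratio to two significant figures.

ratio = 0.10

pKa = -log(1.4 × 10^-3) = 2.854
pH = pKa + log(r) ⇒ log(r) = 1.87 − 2.854 = -0.984
r = [ClCH2COO-]/[ClCH2COOH] = 10^(-0.984) = 0.104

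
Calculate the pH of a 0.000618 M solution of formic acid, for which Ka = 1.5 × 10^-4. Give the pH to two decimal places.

HCOOH ⇌ HCOO- + H+
From the ICE table, Ka = x²/(0.000618 − x) = 1.5 × 10^-4.
The 5% rule fails; solving x² + Ka·x − Ka·C₀ = 0 exactly:
x = [−0.00015 + √(0.00015² + 3.71e-07)]/2 = 2.39 × 10^-4 M
pH = −log[H+] = −log(2.39 × 10^-4) = 3.62

pH = 3.62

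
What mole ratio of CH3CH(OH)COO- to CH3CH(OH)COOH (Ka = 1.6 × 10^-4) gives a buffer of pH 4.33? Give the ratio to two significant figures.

ratio = 3.4

pKa = -log(1.6 × 10^-4) = 3.796
pH = pKa + log(r) ⇒ log(r) = 4.33 − 3.796 = +0.534
r = [CH3CH(OH)COO-]/[CH3CH(OH)COOH] = 10^(+0.534) = 3.42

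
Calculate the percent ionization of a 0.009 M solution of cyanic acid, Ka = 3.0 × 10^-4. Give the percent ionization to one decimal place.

HOCN ⇌ OCN- + H+; let x = [H+] at equilibrium.
Ka = x²/(C₀ − x); solving the quadratic gives x = 1.50 × 10^-3 M.
% ionization = x/C₀ × 100% = 1.50 × 10^-3/0.009 × 100% = 16.7%

16.7%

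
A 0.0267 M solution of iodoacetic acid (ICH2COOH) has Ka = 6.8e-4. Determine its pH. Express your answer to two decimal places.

ICH2COOH ⇌ ICH2COO- + H+
From the ICE table, Ka = x²/(0.0267 − x) = 6.8 × 10^-4.
Here C₀/Ka ≈ 39.3, so the small-x approximation fails. Use the quadratic:
x = [−0.00068 + √(0.00068² + 7.26e-05)]/2 = 3.93 × 10^-3 M
pH = −log(3.93 × 10^-3) = 2.41

pH = 2.41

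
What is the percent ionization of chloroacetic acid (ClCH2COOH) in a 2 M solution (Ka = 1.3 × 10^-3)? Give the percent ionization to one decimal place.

2.5%

ClCH2COOH ⇌ ClCH2COO- + H+; let x = [H+] at equilibrium.
x ≈ √(Ka·C₀) = √(1.3 × 10^-3 × 2) = 5.10 × 10^-2 M
% ionization = x/C₀ × 100% = 5.10 × 10^-2/2 × 100% = 2.5%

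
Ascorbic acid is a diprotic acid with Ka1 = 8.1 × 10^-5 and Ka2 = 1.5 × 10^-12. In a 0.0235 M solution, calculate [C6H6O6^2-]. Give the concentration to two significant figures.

1.5 × 10^-12 M

First ionization gives [H+] ≈ [HC6H6O6-] = 1.34 × 10^-3 M.
Second step: Ka2 = [H+][C6H6O6^2-]/[HC6H6O6-] ≈ [C6H6O6^2-] (since [H+] ≈ [HC6H6O6-]).
So [C6H6O6^2-] ≈ Ka2.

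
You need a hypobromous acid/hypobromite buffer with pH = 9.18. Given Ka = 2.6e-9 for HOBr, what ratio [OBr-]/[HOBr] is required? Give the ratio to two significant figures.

pKa = -log(2.6 × 10^-9) = 8.585
pH = pKa + log(r) ⇒ log(r) = 9.18 − 8.585 = +0.595
r = [OBr-]/[HOBr] = 10^(+0.595) = 3.94

ratio = 3.9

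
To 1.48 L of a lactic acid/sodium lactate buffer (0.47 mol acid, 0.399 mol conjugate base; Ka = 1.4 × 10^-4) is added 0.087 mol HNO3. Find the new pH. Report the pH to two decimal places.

pH = 3.60

Added H+ converts CH3CH(OH)COO- to CH3CH(OH)COOH: CH3CH(OH)COOH → 0.557 mol, CH3CH(OH)COO- → 0.312 mol.
pKa = −log(1.4 × 10^-4) = 3.854
pH = pKa + log([A⁻]/[HA]) = 3.854 + log(0.312/0.557) = 3.854 -0.252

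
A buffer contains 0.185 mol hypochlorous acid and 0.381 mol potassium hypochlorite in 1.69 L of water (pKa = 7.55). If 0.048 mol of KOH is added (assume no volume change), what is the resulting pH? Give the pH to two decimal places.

After neutralization: n(HOCl) = 0.137 mol, n(OCl-) = 0.429 mol.
Henderson–Hasselbalch with mole ratio 0.429/0.137: pH = 7.55 + (+0.496)

pH = 8.05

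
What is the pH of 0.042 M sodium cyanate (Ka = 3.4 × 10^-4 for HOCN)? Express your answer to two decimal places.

pH = 8.05

OCN- is the conjugate base of the weak acid HOCN.
Kb = Kw/Ka = 1.0×10^-14 / 3.4 × 10^-4 = 2.94 × 10^-11
Kb = [OH-]²/(0.042 − [OH-]) = 2.94 × 10^-11
Neglecting [OH-] in the denominator: [OH-] = √(2.94 × 10^-11 × 0.042) = 1.11 × 10^-6 M
([OH-]/C₀ = 0.0026% < 5%, so the approximation holds.)
pOH = 5.95, so pH = 14.00 − pOH = 8.05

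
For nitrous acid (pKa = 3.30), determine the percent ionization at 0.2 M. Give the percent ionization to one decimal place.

4.9%

HNO2 ⇌ NO2- + H+; let x = [H+] at equilibrium.
Ka = 10^(−3.30) = 5.01 × 10^-4
Ka = x²/(C₀ − x); solving the quadratic gives x = 9.76 × 10^-3 M.
% ionization = x/C₀ × 100% = 9.76 × 10^-3/0.2 × 100% = 4.9%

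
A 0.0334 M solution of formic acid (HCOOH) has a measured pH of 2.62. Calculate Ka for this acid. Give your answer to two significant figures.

[H+] = 10^(-2.62) = 2.40 × 10^-3 M
At equilibrium [HA] = 0.0334 − 2.40 × 10^-3 = 3.10 × 10^-2 M
Ka = [H+][A-]/[HA] = (2.40 × 10^-3)² / 3.10 × 10^-2 = 1.9 × 10^-4

Ka = 1.9 × 10^-4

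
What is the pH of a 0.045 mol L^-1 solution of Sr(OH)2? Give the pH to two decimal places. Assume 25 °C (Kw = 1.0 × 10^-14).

Sr(OH)2 is a strong base (each formula unit releases 2 OH-); [OH-] = 0.09 M.
pOH = -log(0.09) = 1.05
pH = 14.00 - 1.05 = 12.95

pH = 12.95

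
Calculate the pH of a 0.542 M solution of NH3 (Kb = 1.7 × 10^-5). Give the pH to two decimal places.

pH = 11.48

NH3 + H2O ⇌ NH4+ + OH-
Let x = [OH-] at equilibrium. Kb = x²/(0.542 − x).
Neglecting x in the denominator: x = √(1.7 × 10^-5 × 0.542) = 3.04 × 10^-3 M
pOH = −log(3.04 × 10^-3) = 2.52; pH = 14.00 − 2.52 = 11.48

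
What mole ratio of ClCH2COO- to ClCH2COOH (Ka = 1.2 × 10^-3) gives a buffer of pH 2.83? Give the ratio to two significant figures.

pKa = -log(1.2 × 10^-3) = 2.921
pH = pKa + log(r) ⇒ log(r) = 2.83 − 2.921 = -0.091
r = [ClCH2COO-]/[ClCH2COOH] = 10^(-0.091) = 0.811

ratio = 0.81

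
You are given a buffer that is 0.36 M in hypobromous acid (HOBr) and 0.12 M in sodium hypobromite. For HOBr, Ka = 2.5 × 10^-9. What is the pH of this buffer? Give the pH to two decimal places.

pH = 8.12

pKa = −log(2.5 × 10^-9) = 8.602
Henderson–Hasselbalch: pH = pKa + log([OBr-]/[HOBr]) = 8.602 + log(0.12/0.36)
pH = 8.602 + (-0.477) = 8.12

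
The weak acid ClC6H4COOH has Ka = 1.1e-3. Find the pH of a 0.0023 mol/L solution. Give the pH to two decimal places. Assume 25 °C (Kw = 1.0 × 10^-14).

pH = 2.95

ClC6H4COOH ⇌ ClC6H4COO- + H+
From the ICE table, Ka = [H+]²/(0.0023 − [H+]) = 1.1 × 10^-3.
Here C₀/Ka ≈ 2.09, so the small-[H+] approximation fails. Use the quadratic:
[H+] = (−Ka + √(Ka² + 4·Ka·C₀))/2 = 1.13 × 10^-3 M
pH = −log(1.13 × 10^-3) = 2.95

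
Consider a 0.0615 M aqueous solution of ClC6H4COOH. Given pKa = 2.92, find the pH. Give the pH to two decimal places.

ClC6H4COOH ⇌ ClC6H4COO- + H+
Ka = 10^(−2.92) = 1.20 × 10^-3
From the ICE table, Ka = x²/(0.0615 − x) = 1.20 × 10^-3.
The 5% rule fails; solving x² + Ka·x − Ka·C₀ = 0 exactly:
x = [−0.0012 + √(0.0012² + 0.000295)]/2 = 8.01 × 10^-3 M
pH = −log(8.01 × 10^-3) = 2.10

pH = 2.10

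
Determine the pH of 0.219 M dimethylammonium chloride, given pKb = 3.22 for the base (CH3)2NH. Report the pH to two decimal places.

(CH3)2NH2+ is the conjugate acid of the weak base (CH3)2NH.
Kb = 10^(−3.22) = 6.03 × 10^-4
Ka = Kw/Kb = 1.0×10^-14 / 6.03 × 10^-4 = 1.66 × 10^-11
Ka = [H+]²/(0.219 − [H+]) = 1.66 × 10^-11
Assume [H+] ≪ 0.219: [H+] ≈ √(1.66 × 10^-11 × 0.219) = 1.91 × 10^-6 M
pH = −log[H+] = −log(1.91 × 10^-6) = 5.72

pH = 5.72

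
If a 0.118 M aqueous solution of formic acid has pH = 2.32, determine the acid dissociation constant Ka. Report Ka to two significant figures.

[H+] = 10^(-2.32) = 4.79 × 10^-3 M
At equilibrium [HA] = 0.118 − 4.79 × 10^-3 = 1.13 × 10^-1 M
Ka = [H+][A-]/[HA] = (4.79 × 10^-3)² / 1.13 × 10^-1 = 2.0 × 10^-4

Ka = 2.0 × 10^-4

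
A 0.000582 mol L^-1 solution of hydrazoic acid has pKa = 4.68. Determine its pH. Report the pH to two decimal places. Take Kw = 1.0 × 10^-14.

HN3 ⇌ N3- + H+
Ka = 10^(−4.68) = 2.09 × 10^-5
Let x = [H+] at equilibrium. Ka = x²/(0.000582 − x).
The 5% rule fails; solving x² + Ka·x − Ka·C₀ = 0 exactly:
x = (−Ka + √(Ka² + 4·Ka·C₀))/2 = 1.00 × 10^-4 M
pH = −log(1.00 × 10^-4) = 4.00

pH = 4.00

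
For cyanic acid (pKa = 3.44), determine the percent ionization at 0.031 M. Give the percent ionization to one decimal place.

10.3%

HOCN ⇌ OCN- + H+; let x = [H+] at equilibrium.
Ka = 10^(−3.44) = 3.63 × 10^-4
Solve x² + 0.000363x − 1.13e-05 = 0 → x = 3.18 × 10^-3 M
% ionization = x/C₀ × 100% = 3.18 × 10^-3/0.031 × 100% = 10.3%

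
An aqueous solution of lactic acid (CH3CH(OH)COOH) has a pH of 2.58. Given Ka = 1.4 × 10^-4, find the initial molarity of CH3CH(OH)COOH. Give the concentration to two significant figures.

[H+] = 10^(-2.58) = 2.63 × 10^-3 M = x
Ka = x²/(C₀ − x) ⇒ C₀ = x + x²/Ka
C₀ = 2.63 × 10^-3 + (2.63 × 10^-3)²/(1.4 × 10^-4) = 5.20 × 10^-2 M

C₀ = 5.2 × 10^-2 M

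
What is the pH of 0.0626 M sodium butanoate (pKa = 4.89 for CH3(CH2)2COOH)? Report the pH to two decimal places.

CH3(CH2)2COO- is the conjugate base of the weak acid CH3(CH2)2COOH.
Ka = 10^(−4.89) = 1.29 × 10^-5
Kb = Kw/Ka = 1.0×10^-14 / 1.29 × 10^-5 = 7.75 × 10^-10
From the ICE table, Kb = x²/(0.0626 − x) = 7.75 × 10^-10.
Since Kb ≪ C₀, x ≈ √(Kb·C₀) = 6.97 × 10^-6 M.
pOH = −log(6.97 × 10^-6) = 5.16; pH = 14.00 − 5.16 = 8.84

pH = 8.84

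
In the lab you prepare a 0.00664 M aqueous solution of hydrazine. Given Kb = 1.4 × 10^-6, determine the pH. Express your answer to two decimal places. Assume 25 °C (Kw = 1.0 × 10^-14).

N2H4 + H2O ⇌ N2H5+ + OH-
Kb = [OH-]²/(0.00664 − [OH-]) = 1.4 × 10^-6
Neglecting [OH-] in the denominator: [OH-] = √(1.4 × 10^-6 × 0.00664) = 9.64 × 10^-5 M
pOH = 4.02, so pH = 14.00 − pOH = 9.98

pH = 9.98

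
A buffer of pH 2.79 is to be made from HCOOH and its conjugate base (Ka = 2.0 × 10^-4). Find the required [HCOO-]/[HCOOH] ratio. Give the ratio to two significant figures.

ratio = 0.12

pKa = -log(2.0 × 10^-4) = 3.699
pH = pKa + log(r) ⇒ log(r) = 2.79 − 3.699 = -0.909
r = [HCOO-]/[HCOOH] = 10^(-0.909) = 0.123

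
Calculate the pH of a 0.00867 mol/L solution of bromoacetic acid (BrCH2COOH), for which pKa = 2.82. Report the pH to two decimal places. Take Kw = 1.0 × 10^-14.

BrCH2COOH ⇌ BrCH2COO- + H+
Ka = 10^(−2.82) = 1.51 × 10^-3
Ka = [H+]²/(0.00867 − [H+]) = 1.51 × 10^-3
[H+] is not negligible relative to C₀; solve [H+]² + 0.00151·[H+] − 1.31e-05 = 0.
[H+] = (−Ka + √(Ka² + 4·Ka·C₀))/2 = 2.94 × 10^-3 M
pH = −log[H+] = −log(2.94 × 10^-3) = 2.53

pH = 2.53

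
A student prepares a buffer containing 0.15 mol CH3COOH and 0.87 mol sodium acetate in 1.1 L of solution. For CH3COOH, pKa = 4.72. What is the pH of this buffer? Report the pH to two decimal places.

Using pH = pKa + log([base]/[acid]) with [base]/[acid] = 0.87/0.15:
pH = 4.72 + (+0.763) = 5.48

pH = 5.48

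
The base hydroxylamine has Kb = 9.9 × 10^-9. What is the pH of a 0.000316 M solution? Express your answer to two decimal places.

pH = 8.25

NH2OH + H2O ⇌ NH3OH+ + OH-
Kb = [OH-]²/(0.000316 − [OH-]) = 9.9 × 10^-9
Neglecting [OH-] in the denominator: [OH-] = √(9.9 × 10^-9 × 0.000316) = 1.77 × 10^-6 M
([OH-]/C₀ = 0.56% < 5%, so the approximation holds.)
pOH = 5.75, so pH = 14.00 − pOH = 8.25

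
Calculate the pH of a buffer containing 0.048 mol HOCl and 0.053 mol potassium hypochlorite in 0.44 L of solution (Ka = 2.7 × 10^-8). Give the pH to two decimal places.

pKa = −log(2.7 × 10^-8) = 7.569
Using pH = pKa + log([base]/[acid]) with [base]/[acid] = 0.053/0.048:
pH = 7.569 + (+0.043) = 7.61

pH = 7.61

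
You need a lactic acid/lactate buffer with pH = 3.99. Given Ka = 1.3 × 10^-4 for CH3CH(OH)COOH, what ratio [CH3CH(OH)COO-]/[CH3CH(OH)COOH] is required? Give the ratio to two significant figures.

pKa = -log(1.3 × 10^-4) = 3.886
pH = pKa + log(r) ⇒ log(r) = 3.99 − 3.886 = +0.104
r = [CH3CH(OH)COO-]/[CH3CH(OH)COOH] = 10^(+0.104) = 1.27

ratio = 1.3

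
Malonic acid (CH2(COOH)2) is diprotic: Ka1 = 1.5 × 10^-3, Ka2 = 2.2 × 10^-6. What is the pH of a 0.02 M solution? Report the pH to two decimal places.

pH = 2.32

Since Ka1 ≫ Ka2, the first ionization dominates [H+].
Ka1 = x²/(0.02 − x) = 1.5 × 10^-3
Solving the quadratic: x = (−Ka1 + √(Ka1² + 4·Ka1·C₀))/2 = 4.78 × 10^-3 M
pH = −log(4.78 × 10^-3) = 2.32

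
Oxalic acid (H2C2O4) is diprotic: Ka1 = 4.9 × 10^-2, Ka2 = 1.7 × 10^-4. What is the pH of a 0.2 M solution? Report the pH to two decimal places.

pH = 1.11

Since Ka1 ≫ Ka2, the first ionization dominates [H+].
Ka1 = x²/(0.2 − x) = 4.9 × 10^-2
Solving the quadratic: x = (−Ka1 + √(Ka1² + 4·Ka1·C₀))/2 = 7.75 × 10^-2 M
pH = −log(7.75 × 10^-2) = 1.11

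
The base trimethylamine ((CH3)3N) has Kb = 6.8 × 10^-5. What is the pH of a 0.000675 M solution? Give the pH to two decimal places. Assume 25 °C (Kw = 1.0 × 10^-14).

pH = 10.26

(CH3)3N + H2O ⇌ (CH3)3NH+ + OH-
Let x = [OH-] at equilibrium. Kb = x²/(0.000675 − x).
x is not negligible relative to C₀; solve x² + 6.8e-05·x − 4.59e-08 = 0.
x = (−Kb + √(Kb² + 4·Kb·C₀))/2 = 1.83 × 10^-4 M
pOH = −log(1.83 × 10^-4) = 3.74; pH = 14.00 − 3.74 = 10.26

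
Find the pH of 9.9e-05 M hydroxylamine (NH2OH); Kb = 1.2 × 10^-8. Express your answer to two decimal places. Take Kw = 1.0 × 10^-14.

NH2OH + H2O ⇌ NH3OH+ + OH-
Kb = [OH-]²/(9.9e-05 − [OH-]) = 1.2 × 10^-8
Since Kb ≪ C₀, [OH-] ≈ √(Kb·C₀) = 1.09 × 10^-6 M.
([OH-]/C₀ = 1.1% < 5%, so the approximation holds.)
pOH = −log(1.09 × 10^-6) = 5.96; pH = 14.00 − 5.96 = 8.04

pH = 8.04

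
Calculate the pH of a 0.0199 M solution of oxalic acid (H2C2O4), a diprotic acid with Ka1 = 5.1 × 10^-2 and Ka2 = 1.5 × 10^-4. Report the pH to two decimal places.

Ka1 ≫ Ka2, so treat the first dissociation as the only significant source of H+.
Ka1 = x²/(0.0199 − x) = 5.1 × 10^-2
Solving the quadratic: x = (−Ka1 + √(Ka1² + 4·Ka1·C₀))/2 = 1.53 × 10^-2 M
pH = −log(1.53 × 10^-2) = 1.82

pH = 1.82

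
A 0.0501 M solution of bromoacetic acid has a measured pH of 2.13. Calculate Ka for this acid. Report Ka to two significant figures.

Ka = 1.3 × 10^-3

[H+] = 10^(-2.13) = 7.41 × 10^-3 M
At equilibrium [HA] = 0.0501 − 7.41 × 10^-3 = 4.27 × 10^-2 M
Ka = [H+][A-]/[HA] = (7.41 × 10^-3)² / 4.27 × 10^-2 = 1.3 × 10^-3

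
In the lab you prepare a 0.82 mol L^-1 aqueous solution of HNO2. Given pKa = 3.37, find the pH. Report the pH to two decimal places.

HNO2 ⇌ NO2- + H+
Ka = 10^(−3.37) = 4.27 × 10^-4
From the ICE table, Ka = [H+]²/(0.82 − [H+]) = 4.27 × 10^-4.
Neglecting [H+] in the denominator: [H+] = √(4.27 × 10^-4 × 0.82) = 1.87 × 10^-2 M
([H+]/C₀ = 2.3% < 5%, so the approximation holds.)
pH = −log(1.87 × 10^-2) = 1.73

pH = 1.73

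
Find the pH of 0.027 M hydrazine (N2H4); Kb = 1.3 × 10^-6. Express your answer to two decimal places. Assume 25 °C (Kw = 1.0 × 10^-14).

pH = 10.27

N2H4 + H2O ⇌ N2H5+ + OH-
From the ICE table, Kb = [OH-]²/(0.027 − [OH-]) = 1.3 × 10^-6.
Assume [OH-] ≪ 0.027: [OH-] ≈ √(1.3 × 10^-6 × 0.027) = 1.87 × 10^-4 M
pOH = 3.73, so pH = 14.00 − pOH = 10.27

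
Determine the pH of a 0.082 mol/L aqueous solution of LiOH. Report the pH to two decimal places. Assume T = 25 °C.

pH = 12.91

LiOH is a strong base; [OH-] = 0.082 M.
pOH = -log(0.082) = 1.09
pH = 14.00 - 1.09 = 12.91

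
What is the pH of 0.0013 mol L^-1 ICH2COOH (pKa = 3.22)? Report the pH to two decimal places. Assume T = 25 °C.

ICH2COOH ⇌ ICH2COO- + H+
Ka = 10^(−3.22) = 6.03 × 10^-4
Ka = x²/(0.0013 − x) = 6.03 × 10^-4
Here C₀/Ka ≈ 2.16, so the small-x approximation fails. Use the quadratic:
x = [−0.000603 + √(0.000603² + 3.14e-06)]/2 = 6.34 × 10^-4 M
pH = −log(6.34 × 10^-4) = 3.20

pH = 3.20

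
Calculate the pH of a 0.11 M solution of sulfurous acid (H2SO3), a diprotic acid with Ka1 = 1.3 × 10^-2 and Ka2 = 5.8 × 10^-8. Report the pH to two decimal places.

pH = 1.50

Ka1 ≫ Ka2, so treat the first dissociation as the only significant source of H+.
Ka1 = x²/(0.11 − x) = 1.3 × 10^-2
Solving the quadratic: x = (−Ka1 + √(Ka1² + 4·Ka1·C₀))/2 = 3.19 × 10^-2 M
pH = −log(3.19 × 10^-2) = 1.50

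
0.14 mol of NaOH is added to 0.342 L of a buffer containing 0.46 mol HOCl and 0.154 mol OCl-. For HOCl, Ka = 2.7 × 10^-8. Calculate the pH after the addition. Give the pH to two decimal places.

pH = 7.53

OH- converts HOCl to OCl-: HOCl → 0.32 mol, OCl- → 0.294 mol.
pKa = −log(2.7 × 10^-8) = 7.569
pH = pKa + log(n_OCl-/n_HOCl) = 7.569 + log(0.294/0.32) = 7.569 + (-0.037)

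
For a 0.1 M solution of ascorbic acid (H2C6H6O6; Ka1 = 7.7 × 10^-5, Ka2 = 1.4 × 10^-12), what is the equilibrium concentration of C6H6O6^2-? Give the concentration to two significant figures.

First ionization gives [H+] ≈ [HC6H6O6-] = 2.77 × 10^-3 M.
Second step: Ka2 = [H+][C6H6O6^2-]/[HC6H6O6-] ≈ [C6H6O6^2-] (since [H+] ≈ [HC6H6O6-]).
So [C6H6O6^2-] ≈ Ka2.

1.4 × 10^-12 M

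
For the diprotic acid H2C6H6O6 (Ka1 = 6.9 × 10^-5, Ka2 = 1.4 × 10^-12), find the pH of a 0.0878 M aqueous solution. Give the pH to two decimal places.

pH = 2.61

Since Ka1 ≫ Ka2, the first ionization dominates [H+].
Ka1 = x²/(0.0878 − x) = 6.9 × 10^-5
x ≈ √(6.9 × 10^-5 × 0.0878) = 2.46 × 10^-3 M
pH = −log(2.46 × 10^-3) = 2.61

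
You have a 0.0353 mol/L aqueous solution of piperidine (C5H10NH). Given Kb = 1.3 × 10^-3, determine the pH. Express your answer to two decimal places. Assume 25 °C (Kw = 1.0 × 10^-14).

C5H10NH + H2O ⇌ C5H10NH2+ + OH-
From the ICE table, Kb = x²/(0.0353 − x) = 1.3 × 10^-3.
The 5% rule fails; solving x² + Kb·x − Kb·C₀ = 0 exactly:
x = (−Kb + √(Kb² + 4·Kb·C₀))/2 = 6.16 × 10^-3 M
pOH = −log(6.16 × 10^-3) = 2.21; pH = 14.00 − 2.21 = 11.79

pH = 11.79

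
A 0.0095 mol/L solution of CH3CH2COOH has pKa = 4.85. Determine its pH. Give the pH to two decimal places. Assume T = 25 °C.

pH = 3.44

CH3CH2COOH ⇌ CH3CH2COO- + H+
Ka = 10^(−4.85) = 1.41 × 10^-5
From the ICE table, Ka = [H+]²/(0.0095 − [H+]) = 1.41 × 10^-5.
Assume [H+] ≪ 0.0095: [H+] ≈ √(1.41 × 10^-5 × 0.0095) = 3.66 × 10^-4 M
Check: 3.9% ionized — well under 5%, approximation valid.
pH = −log(3.66 × 10^-4) = 3.44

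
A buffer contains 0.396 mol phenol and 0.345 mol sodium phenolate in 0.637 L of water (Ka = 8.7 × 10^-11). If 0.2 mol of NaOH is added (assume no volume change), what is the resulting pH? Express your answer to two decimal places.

pH = 10.50

After neutralization: n(C6H5OH) = 0.196 mol, n(C6H5O-) = 0.545 mol.
pKa = −log(8.7 × 10^-11) = 10.060
pH = pKa + log(n_C6H5O-/n_C6H5OH) = 10.060 + log(0.545/0.196) = 10.060 + (+0.444)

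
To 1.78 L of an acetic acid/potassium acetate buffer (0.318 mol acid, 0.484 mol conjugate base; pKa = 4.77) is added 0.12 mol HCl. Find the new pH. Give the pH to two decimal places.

pH = 4.69

Added H+ converts CH3COO- to CH3COOH: CH3COOH → 0.438 mol, CH3COO- → 0.364 mol.
Henderson–Hasselbalch with mole ratio 0.364/0.438: pH = 4.77 + (-0.080)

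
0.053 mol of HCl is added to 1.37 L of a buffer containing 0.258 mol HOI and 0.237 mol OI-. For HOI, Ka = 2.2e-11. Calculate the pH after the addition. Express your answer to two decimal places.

After neutralization: n(HOI) = 0.311 mol, n(OI-) = 0.184 mol.
pKa = −log(2.2 × 10^-11) = 10.658
pH = pKa + log([A⁻]/[HA]) = 10.658 + log(0.184/0.311) = 10.658 -0.228

pH = 10.43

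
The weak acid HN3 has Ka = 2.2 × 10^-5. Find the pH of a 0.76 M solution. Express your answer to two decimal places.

HN3 ⇌ N3- + H+
From the ICE table, Ka = [H+]²/(0.76 − [H+]) = 2.2 × 10^-5.
Neglecting [H+] in the denominator: [H+] = √(2.2 × 10^-5 × 0.76) = 4.09 × 10^-3 M
([H+]/C₀ = 0.54% < 5%, so the approximation holds.)
pH = −log[H+] = −log(4.09 × 10^-3) = 2.39

pH = 2.39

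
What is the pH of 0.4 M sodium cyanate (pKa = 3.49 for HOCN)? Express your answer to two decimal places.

OCN- is the conjugate base of the weak acid HOCN.
Ka = 10^(−3.49) = 3.24 × 10^-4
Kb = Kw/Ka = 1.0×10^-14 / 3.24 × 10^-4 = 3.09 × 10^-11
Kb = [OH-]²/(0.4 − [OH-]) = 3.09 × 10^-11
Assume [OH-] ≪ 0.4: [OH-] ≈ √(3.09 × 10^-11 × 0.4) = 3.52 × 10^-6 M
pOH = 5.45, so pH = 14.00 − pOH = 8.55

pH = 8.55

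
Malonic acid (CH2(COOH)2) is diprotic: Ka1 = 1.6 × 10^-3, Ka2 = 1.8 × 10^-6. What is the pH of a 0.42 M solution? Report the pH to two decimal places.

pH = 1.60

Ka1 ≫ Ka2, so treat the first dissociation as the only significant source of H+.
Ka1 = x²/(0.42 − x) = 1.6 × 10^-3
Solving the quadratic: x = (−Ka1 + √(Ka1² + 4·Ka1·C₀))/2 = 2.51 × 10^-2 M
pH = −log(2.51 × 10^-2) = 1.60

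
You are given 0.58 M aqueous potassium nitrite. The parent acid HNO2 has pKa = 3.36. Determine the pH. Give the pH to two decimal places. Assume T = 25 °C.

pH = 8.56

NO2- is the conjugate base of the weak acid HNO2.
Ka = 10^(−3.36) = 4.37 × 10^-4
Kb = Kw/Ka = 1.0×10^-14 / 4.37 × 10^-4 = 2.29 × 10^-11
From the ICE table, Kb = x²/(0.58 − x) = 2.29 × 10^-11.
Assume x ≪ 0.58: x ≈ √(2.29 × 10^-11 × 0.58) = 3.64 × 10^-6 M
(x/C₀ = 0.00063% < 5%, so the approximation holds.)
pOH = −log(3.64 × 10^-6) = 5.44; pH = 14.00 − 5.44 = 8.56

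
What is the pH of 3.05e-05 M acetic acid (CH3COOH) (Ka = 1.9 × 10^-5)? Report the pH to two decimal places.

CH3COOH ⇌ CH3COO- + H+
From the ICE table, Ka = [H+]²/(3.05e-05 − [H+]) = 1.9 × 10^-5.
The 5% rule fails; solving [H+]² + Ka·[H+] − Ka·C₀ = 0 exactly:
[H+] = (−Ka + √(Ka² + 4·Ka·C₀))/2 = 1.64 × 10^-5 M
pH = −log(1.64 × 10^-5) = 4.79

pH = 4.79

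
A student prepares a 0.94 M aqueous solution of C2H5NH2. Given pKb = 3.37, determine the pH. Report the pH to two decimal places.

C2H5NH2 + H2O ⇌ C2H5NH3+ + OH-
Kb = 10^(−3.37) = 4.27 × 10^-4
Kb = [OH-]²/(0.94 − [OH-]) = 4.27 × 10^-4
Neglecting [OH-] in the denominator: [OH-] = √(4.27 × 10^-4 × 0.94) = 2.00 × 10^-2 M
Check: 2.1% ionized — well under 5%, approximation valid.
pOH = −log(2.00 × 10^-2) = 1.70; pH = 14.00 − 1.70 = 12.30

pH = 12.30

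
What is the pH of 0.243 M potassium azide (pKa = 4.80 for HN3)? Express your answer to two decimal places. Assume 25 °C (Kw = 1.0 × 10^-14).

N3- is the conjugate base of the weak acid HN3.
Ka = 10^(−4.80) = 1.58 × 10^-5
Kb = Kw/Ka = 1.0×10^-14 / 1.58 × 10^-5 = 6.33 × 10^-10
Kb = x²/(0.243 − x) = 6.33 × 10^-10
Neglecting x in the denominator: x = √(6.33 × 10^-10 × 0.243) = 1.24 × 10^-5 M
(x/C₀ = 0.0051% < 5%, so the approximation holds.)
pOH = −log(1.24 × 10^-5) = 4.91; pH = 14.00 − 4.91 = 9.09

pH = 9.09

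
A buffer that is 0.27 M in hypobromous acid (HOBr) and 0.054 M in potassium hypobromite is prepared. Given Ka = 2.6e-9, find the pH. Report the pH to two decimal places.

pH = 7.89

pKa = −log(2.6 × 10^-9) = 8.585
Using pH = pKa + log([base]/[acid]) with [base]/[acid] = 0.054/0.27:
pH = 8.585 + (-0.699) = 7.89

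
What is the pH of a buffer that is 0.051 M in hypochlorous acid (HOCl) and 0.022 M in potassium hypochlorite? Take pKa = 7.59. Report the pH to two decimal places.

pH = pKa + log([A⁻]/[HA]) = 7.59 + log(0.022/0.051)
pH = 7.59 + (-0.365) = 7.22

pH = 7.22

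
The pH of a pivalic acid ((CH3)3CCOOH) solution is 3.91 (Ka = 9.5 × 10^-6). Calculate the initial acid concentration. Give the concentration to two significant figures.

C₀ = 1.7 × 10^-3 M

[H+] = 10^(-3.91) = 1.23 × 10^-4 M = x
Ka = x²/(C₀ − x) ⇒ C₀ = x + x²/Ka
C₀ = 1.23 × 10^-4 + (1.23 × 10^-4)²/(9.5 × 10^-6) = 1.72 × 10^-3 M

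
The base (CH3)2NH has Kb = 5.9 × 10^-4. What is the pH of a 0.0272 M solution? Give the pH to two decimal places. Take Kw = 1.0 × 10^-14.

(CH3)2NH + H2O ⇌ (CH3)2NH2+ + OH-
Kb = x²/(0.0272 − x) = 5.9 × 10^-4
x is not negligible relative to C₀; solve x² + 0.00059·x − 1.6e-05 = 0.
x = (−Kb + √(Kb² + 4·Kb·C₀))/2 = 3.72 × 10^-3 M
pOH = −log(3.72 × 10^-3) = 2.43; pH = 14.00 − 2.43 = 11.57

pH = 11.57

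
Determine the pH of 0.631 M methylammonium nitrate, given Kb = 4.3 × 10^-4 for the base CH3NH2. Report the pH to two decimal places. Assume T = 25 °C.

CH3NH3+ is the conjugate acid of the weak base CH3NH2.
Ka = Kw/Kb = 1.0×10^-14 / 4.3 × 10^-4 = 2.33 × 10^-11
From the ICE table, Ka = x²/(0.631 − x) = 2.33 × 10^-11.
Neglecting x in the denominator: x = √(2.33 × 10^-11 × 0.631) = 3.83 × 10^-6 M
pH = −log[H+] = −log(3.83 × 10^-6) = 5.42

pH = 5.42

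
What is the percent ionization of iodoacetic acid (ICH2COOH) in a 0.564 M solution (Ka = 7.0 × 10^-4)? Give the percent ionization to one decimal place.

ICH2COOH ⇌ ICH2COO- + H+; let x = [H+] at equilibrium.
x ≈ √(Ka·C₀) = √(7.0 × 10^-4 × 0.564) = 1.99 × 10^-2 M
% ionization = x/C₀ × 100% = 1.99 × 10^-2/0.564 × 100% = 3.5%

3.5%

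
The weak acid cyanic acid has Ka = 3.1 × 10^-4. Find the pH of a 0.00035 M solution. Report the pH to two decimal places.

pH = 3.68

HOCN ⇌ OCN- + H+
From the ICE table, Ka = [H+]²/(0.00035 − [H+]) = 3.1 × 10^-4.
The 5% rule fails; solving [H+]² + Ka·[H+] − Ka·C₀ = 0 exactly:
[H+] = (−Ka + √(Ka² + 4·Ka·C₀))/2 = 2.09 × 10^-4 M
pH = −log(2.09 × 10^-4) = 3.68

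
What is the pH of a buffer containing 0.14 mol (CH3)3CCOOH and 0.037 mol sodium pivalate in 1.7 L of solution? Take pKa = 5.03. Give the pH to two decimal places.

pH = 4.45

Using pH = pKa + log([base]/[acid]) with [base]/[acid] = 0.037/0.14:
pH = 5.03 + (-0.578) = 4.45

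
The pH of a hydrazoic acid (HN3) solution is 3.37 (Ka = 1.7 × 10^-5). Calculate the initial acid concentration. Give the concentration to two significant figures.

[H+] = 10^(-3.37) = 4.27 × 10^-4 M = x
Ka = x²/(C₀ − x) ⇒ C₀ = x + x²/Ka
C₀ = 4.27 × 10^-4 + (4.27 × 10^-4)²/(1.7 × 10^-5) = 1.12 × 10^-2 M

C₀ = 1.1 × 10^-2 M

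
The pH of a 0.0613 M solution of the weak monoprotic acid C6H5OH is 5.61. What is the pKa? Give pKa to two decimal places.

pKa = 10.01

[H+] = 10^(-5.61) = 2.45 × 10^-6 M
At equilibrium [HA] = 0.0613 − 2.45 × 10^-6 = 6.13 × 10^-2 M
Ka = [H+][A-]/[HA] = (2.45 × 10^-6)² / 6.13 × 10^-2 = 9.79 × 10^-11
pKa = -log(9.79 × 10^-11) = 10.01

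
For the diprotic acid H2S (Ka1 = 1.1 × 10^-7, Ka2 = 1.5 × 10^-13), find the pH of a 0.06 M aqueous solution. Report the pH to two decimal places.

pH = 4.09

Since Ka1 ≫ Ka2, the first ionization dominates [H+].
Ka1 = x²/(0.06 − x) = 1.1 × 10^-7
x ≈ √(1.1 × 10^-7 × 0.06) = 8.12 × 10^-5 M
pH = −log(8.12 × 10^-5) = 4.09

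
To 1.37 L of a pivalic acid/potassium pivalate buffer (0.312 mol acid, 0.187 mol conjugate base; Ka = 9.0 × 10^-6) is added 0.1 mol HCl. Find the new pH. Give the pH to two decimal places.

pH = 4.37

After neutralization: n((CH3)3CCOOH) = 0.412 mol, n((CH3)3CCOO-) = 0.087 mol.
pKa = −log(9.0 × 10^-6) = 5.046
pH = pKa + log([A⁻]/[HA]) = 5.046 + log(0.087/0.412) = 5.046 -0.675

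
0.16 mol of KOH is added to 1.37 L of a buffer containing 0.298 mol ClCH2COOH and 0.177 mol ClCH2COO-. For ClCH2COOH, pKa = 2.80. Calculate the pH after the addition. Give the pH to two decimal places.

pH = 3.19

OH- converts ClCH2COOH to ClCH2COO-: ClCH2COOH → 0.138 mol, ClCH2COO- → 0.337 mol.
pH = pKa + log(n_ClCH2COO-/n_ClCH2COOH) = 2.80 + log(0.337/0.138) = 2.80 + (+0.388)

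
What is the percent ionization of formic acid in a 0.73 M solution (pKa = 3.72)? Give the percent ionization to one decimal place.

1.6%

HCOOH ⇌ HCOO- + H+; let x = [H+] at equilibrium.
Ka = 10^(−3.72) = 1.91 × 10^-4
x ≈ √(Ka·C₀) = √(1.91 × 10^-4 × 0.73) = 1.18 × 10^-2 M
% ionization = x/C₀ × 100% = 1.18 × 10^-2/0.73 × 100% = 1.6%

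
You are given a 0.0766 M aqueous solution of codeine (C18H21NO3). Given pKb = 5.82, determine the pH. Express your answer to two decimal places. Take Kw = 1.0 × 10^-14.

C18H21NO3 + H2O ⇌ C18H22NO3+ + OH-
Kb = 10^(−5.82) = 1.51 × 10^-6
Kb = [OH-]²/(0.0766 − [OH-]) = 1.51 × 10^-6
Assume [OH-] ≪ 0.0766: [OH-] ≈ √(1.51 × 10^-6 × 0.0766) = 3.40 × 10^-4 M
([OH-]/C₀ = 0.44% < 5%, so the approximation holds.)
pOH = −log(3.40 × 10^-4) = 3.47; pH = 14.00 − 3.47 = 10.53

pH = 10.53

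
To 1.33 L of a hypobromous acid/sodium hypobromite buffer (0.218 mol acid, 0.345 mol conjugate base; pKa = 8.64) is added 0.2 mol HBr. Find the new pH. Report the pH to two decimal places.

pH = 8.18

After neutralization: n(HOBr) = 0.418 mol, n(OBr-) = 0.145 mol.
pH = pKa + log([A⁻]/[HA]) = 8.64 + log(0.145/0.418) = 8.64 -0.460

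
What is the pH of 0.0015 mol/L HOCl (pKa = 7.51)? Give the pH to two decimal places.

HOCl ⇌ OCl- + H+
Ka = 10^(−7.51) = 3.09 × 10^-8
From the ICE table, Ka = [H+]²/(0.0015 − [H+]) = 3.09 × 10^-8.
Neglecting [H+] in the denominator: [H+] = √(3.09 × 10^-8 × 0.0015) = 6.81 × 10^-6 M
pH = −log(6.81 × 10^-6) = 5.17

pH = 5.17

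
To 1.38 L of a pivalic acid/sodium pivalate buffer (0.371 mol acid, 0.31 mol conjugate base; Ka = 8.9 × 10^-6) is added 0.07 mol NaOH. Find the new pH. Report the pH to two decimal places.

pH = 5.15

After neutralization: n((CH3)3CCOOH) = 0.301 mol, n((CH3)3CCOO-) = 0.38 mol.
pKa = −log(8.9 × 10^-6) = 5.051
pH = pKa + log([A⁻]/[HA]) = 5.051 + log(0.38/0.301) = 5.051 +0.101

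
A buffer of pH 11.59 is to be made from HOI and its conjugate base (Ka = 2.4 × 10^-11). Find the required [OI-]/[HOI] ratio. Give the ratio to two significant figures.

pKa = -log(2.4 × 10^-11) = 10.620
pH = pKa + log(r) ⇒ log(r) = 11.59 − 10.620 = +0.970
r = [OI-]/[HOI] = 10^(+0.970) = 9.33

ratio = 9.3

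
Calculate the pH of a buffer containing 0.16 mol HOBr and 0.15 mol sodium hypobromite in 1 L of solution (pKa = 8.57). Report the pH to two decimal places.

pH = 8.54

Henderson–Hasselbalch: pH = pKa + log([OBr-]/[HOBr]) = 8.57 + log(0.15/0.16)
pH = 8.57 + (-0.028) = 8.54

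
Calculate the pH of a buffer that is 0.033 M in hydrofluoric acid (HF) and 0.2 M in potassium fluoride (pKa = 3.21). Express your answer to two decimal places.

pH = 3.99

Using pH = pKa + log([base]/[acid]) with [base]/[acid] = 0.2/0.033:
pH = 3.21 + (+0.783) = 3.99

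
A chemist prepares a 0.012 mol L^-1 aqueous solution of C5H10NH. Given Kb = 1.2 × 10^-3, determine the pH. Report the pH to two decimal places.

pH = 11.51

C5H10NH + H2O ⇌ C5H10NH2+ + OH-
From the ICE table, Kb = x²/(0.012 − x) = 1.2 × 10^-3.
The 5% rule fails; solving x² + Kb·x − Kb·C₀ = 0 exactly:
x = (−Kb + √(Kb² + 4·Kb·C₀))/2 = 3.24 × 10^-3 M
pOH = −log(3.24 × 10^-3) = 2.49; pH = 14.00 − 2.49 = 11.51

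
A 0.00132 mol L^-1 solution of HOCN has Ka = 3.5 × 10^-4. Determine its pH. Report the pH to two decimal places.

pH = 3.28

HOCN ⇌ OCN- + H+
Ka = [H+]²/(0.00132 − [H+]) = 3.5 × 10^-4
The 5% rule fails; solving [H+]² + Ka·[H+] − Ka·C₀ = 0 exactly:
[H+] = [−0.00035 + √(0.00035² + 1.85e-06)]/2 = 5.27 × 10^-4 M
pH = −log(5.27 × 10^-4) = 3.28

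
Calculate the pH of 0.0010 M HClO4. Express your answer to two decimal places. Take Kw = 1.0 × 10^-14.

pH = 3.00

HClO4 is a strong acid and dissociates completely, so [H+] = 0.0010 M.
pH = -log(0.001) = 3.00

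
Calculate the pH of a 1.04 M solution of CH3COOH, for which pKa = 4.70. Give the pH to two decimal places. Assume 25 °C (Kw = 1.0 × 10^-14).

pH = 2.34

CH3COOH ⇌ CH3COO- + H+
Ka = 10^(−4.70) = 2.00 × 10^-5
Ka = [H+]²/(1.04 − [H+]) = 2.00 × 10^-5
Since Ka ≪ C₀, [H+] ≈ √(Ka·C₀) = 4.56 × 10^-3 M.
([H+]/C₀ = 0.44% < 5%, so the approximation holds.)
pH = −log(4.56 × 10^-3) = 2.34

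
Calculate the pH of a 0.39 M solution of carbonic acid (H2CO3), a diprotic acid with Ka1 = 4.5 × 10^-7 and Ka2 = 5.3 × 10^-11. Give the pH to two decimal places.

Since Ka1 ≫ Ka2, the first ionization dominates [H+].
Ka1 = x²/(0.39 − x) = 4.5 × 10^-7
x ≈ √(4.5 × 10^-7 × 0.39) = 4.19 × 10^-4 M
pH = −log(4.19 × 10^-4) = 3.38

pH = 3.38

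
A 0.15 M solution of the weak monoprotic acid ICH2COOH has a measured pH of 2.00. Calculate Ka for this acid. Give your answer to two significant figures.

[H+] = 10^(-2.00) = 1.00 × 10^-2 M
At equilibrium [HA] = 0.15 − 1.00 × 10^-2 = 1.40 × 10^-1 M
Ka = [H+][A-]/[HA] = (1.00 × 10^-2)² / 1.40 × 10^-1 = 7.1 × 10^-4

Ka = 7.1 × 10^-4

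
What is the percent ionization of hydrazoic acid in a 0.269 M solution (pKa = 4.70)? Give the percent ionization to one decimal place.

0.9%

HN3 ⇌ N3- + H+; let x = [H+] at equilibrium.
Ka = 10^(−4.70) = 2.00 × 10^-5
x ≈ √(Ka·C₀) = √(2.00 × 10^-5 × 0.269) = 2.32 × 10^-3 M
Fraction ionized = 2.32 × 10^-3 / 0.269 = 0.0086 → 0.9%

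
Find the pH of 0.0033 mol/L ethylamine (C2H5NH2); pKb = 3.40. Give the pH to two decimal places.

C2H5NH2 + H2O ⇌ C2H5NH3+ + OH-
Kb = 10^(−3.40) = 3.98 × 10^-4
Let x = [OH-] at equilibrium. Kb = x²/(0.0033 − x).
Here C₀/Kb ≈ 8.29, so the small-x approximation fails. Use the quadratic:
x = (−Kb + √(Kb² + 4·Kb·C₀))/2 = 9.64 × 10^-4 M
pOH = −log(9.64 × 10^-4) = 3.02; pH = 14.00 − 3.02 = 10.98

pH = 10.98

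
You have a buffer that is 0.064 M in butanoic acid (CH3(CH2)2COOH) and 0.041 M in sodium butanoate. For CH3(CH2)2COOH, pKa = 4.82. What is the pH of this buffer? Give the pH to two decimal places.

Henderson–Hasselbalch: pH = pKa + log([CH3(CH2)2COO-]/[CH3(CH2)2COOH]) = 4.82 + log(0.041/0.064)
pH = 4.82 + (-0.193) = 4.63

pH = 4.63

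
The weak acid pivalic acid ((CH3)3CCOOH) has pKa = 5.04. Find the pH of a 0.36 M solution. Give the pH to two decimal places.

pH = 2.74

(CH3)3CCOOH ⇌ (CH3)3CCOO- + H+
Ka = 10^(−5.04) = 9.12 × 10^-6
From the ICE table, Ka = [H+]²/(0.36 − [H+]) = 9.12 × 10^-6.
Neglecting [H+] in the denominator: [H+] = √(9.12 × 10^-6 × 0.36) = 1.81 × 10^-3 M
Check: 0.5% ionized — well under 5%, approximation valid.
pH = −log[H+] = −log(1.81 × 10^-3) = 2.74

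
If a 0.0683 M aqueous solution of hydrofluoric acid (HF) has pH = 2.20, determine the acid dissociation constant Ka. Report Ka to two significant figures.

Ka = 6.4 × 10^-4

[H+] = 10^(-2.20) = 6.31 × 10^-3 M
At equilibrium [HA] = 0.0683 − 6.31 × 10^-3 = 6.20 × 10^-2 M
Ka = [H+][A-]/[HA] = (6.31 × 10^-3)² / 6.20 × 10^-2 = 6.4 × 10^-4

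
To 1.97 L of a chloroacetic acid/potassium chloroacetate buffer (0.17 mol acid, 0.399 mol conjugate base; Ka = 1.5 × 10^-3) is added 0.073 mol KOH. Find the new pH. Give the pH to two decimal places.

After neutralization: n(ClCH2COOH) = 0.097 mol, n(ClCH2COO-) = 0.472 mol.
pKa = −log(1.5 × 10^-3) = 2.824
Henderson–Hasselbalch with mole ratio 0.472/0.097: pH = 2.824 + (+0.687)

pH = 3.51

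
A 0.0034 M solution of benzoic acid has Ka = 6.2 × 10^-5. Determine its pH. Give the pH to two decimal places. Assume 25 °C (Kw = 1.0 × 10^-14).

C6H5COOH ⇌ C6H5COO- + H+
From the ICE table, Ka = [H+]²/(0.0034 − [H+]) = 6.2 × 10^-5.
[H+] is not negligible relative to C₀; solve [H+]² + 6.2e-05·[H+] − 2.11e-07 = 0.
[H+] = (−Ka + √(Ka² + 4·Ka·C₀))/2 = 4.29 × 10^-4 M
pH = −log(4.29 × 10^-4) = 3.37

pH = 3.37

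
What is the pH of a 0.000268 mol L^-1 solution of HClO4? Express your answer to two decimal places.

HClO4 is a strong acid and dissociates completely, so [H+] = 0.000268 M.
pH = -log(0.000268) = 3.57

pH = 3.57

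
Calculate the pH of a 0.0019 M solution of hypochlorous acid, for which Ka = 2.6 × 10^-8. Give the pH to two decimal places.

pH = 5.15

HOCl ⇌ OCl- + H+
Ka = [H+]²/(0.0019 − [H+]) = 2.6 × 10^-8
Since Ka ≪ C₀, [H+] ≈ √(Ka·C₀) = 7.03 × 10^-6 M.
([H+]/C₀ = 0.37% < 5%, so the approximation holds.)
pH = −log[H+] = −log(7.03 × 10^-6) = 5.15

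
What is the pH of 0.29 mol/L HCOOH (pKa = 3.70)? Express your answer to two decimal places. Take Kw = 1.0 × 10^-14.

pH = 2.12

HCOOH ⇌ HCOO- + H+
Ka = 10^(−3.70) = 2.00 × 10^-4
Ka = [H+]²/(0.29 − [H+]) = 2.00 × 10^-4
Since Ka ≪ C₀, [H+] ≈ √(Ka·C₀) = 7.62 × 10^-3 M.
pH = −log[H+] = −log(7.62 × 10^-3) = 2.12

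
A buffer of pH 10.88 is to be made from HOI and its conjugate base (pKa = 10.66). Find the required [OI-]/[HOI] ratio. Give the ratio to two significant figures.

ratio = 1.7

pH = pKa + log(r) ⇒ log(r) = 10.88 − 10.66 = +0.22
r = [OI-]/[HOI] = 10^(+0.22) = 1.66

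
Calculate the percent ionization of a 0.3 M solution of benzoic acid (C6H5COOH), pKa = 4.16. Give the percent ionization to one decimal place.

C6H5COOH ⇌ C6H5COO- + H+; let x = [H+] at equilibrium.
Ka = 10^(−4.16) = 6.92 × 10^-5
x ≈ √(Ka·C₀) = √(6.92 × 10^-5 × 0.3) = 4.56 × 10^-3 M
% ionization = x/C₀ × 100% = 4.56 × 10^-3/0.3 × 100% = 1.5%

1.5%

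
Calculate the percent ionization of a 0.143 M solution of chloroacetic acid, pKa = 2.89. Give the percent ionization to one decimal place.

ClCH2COOH ⇌ ClCH2COO- + H+; let x = [H+] at equilibrium.
Ka = 10^(−2.89) = 1.29 × 10^-3
Ka = x²/(C₀ − x); solving the quadratic gives x = 1.30 × 10^-2 M.
Fraction ionized = 1.30 × 10^-2 / 0.143 = 0.0909 → 9.1%

9.1%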